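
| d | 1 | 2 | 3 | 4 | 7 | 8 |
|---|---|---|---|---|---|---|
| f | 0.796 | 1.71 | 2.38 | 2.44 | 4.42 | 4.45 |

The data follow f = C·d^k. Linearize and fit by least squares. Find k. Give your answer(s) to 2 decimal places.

k = 0.81

With ln fᵢ as the transformed response and ln dᵢ as the regressor:
Sums: Σln d = 7.2034, Σ(ln d)² = 11.7199, Σln f = 5.0465, Σln d·ln f = 8.5573.
Normal system: [[11.7199, 7.2034]; [7.2034, 6]]·[k, ln C]ᵀ = [8.5573, 5.0465]ᵀ.
Solving (det = 18.4301): k = 0.81347, ln C = -0.13554.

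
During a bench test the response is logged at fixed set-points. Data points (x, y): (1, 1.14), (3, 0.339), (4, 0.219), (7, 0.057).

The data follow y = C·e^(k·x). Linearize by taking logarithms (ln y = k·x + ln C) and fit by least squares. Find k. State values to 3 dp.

k = -0.493

With ln yᵢ as the transformed response and xᵢ as the regressor:
Σx = 15.0000, Σ(x)² = 75.0000, Σln y = -5.3341, Σx·ln y = -29.2419.
Equations: 75.0000·k + 15.0000·ln C = -29.2419;  15.0000·k + 4·ln C = -5.3341.
Δ = 75.0000·4 − (15.0000)² = 75.0000; k = (-29.2419·4 − 15.0000·-5.3341)/75.0000 = -0.49275, ln C = (75.0000·-5.3341 − 15.0000·-29.2419)/75.0000 = 0.51427.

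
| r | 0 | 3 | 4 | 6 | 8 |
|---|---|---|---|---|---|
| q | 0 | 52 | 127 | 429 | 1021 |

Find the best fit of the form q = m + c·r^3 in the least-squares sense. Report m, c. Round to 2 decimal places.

Entries of MᵀM: Σ1 = 5, Σr^3 = 819, Σr^3·r^3 = 313625.
Moment sums: Σq = 1629, Σr^3·q = 624948.
Determinant 5·313625 − 819² = 897364.
m = (1629·313625 − 819·624948)/897364 = -72099/69028; c = (5·624948 − 819·1629)/897364 = 1790589/897364.

m = -1.04, c = 2.00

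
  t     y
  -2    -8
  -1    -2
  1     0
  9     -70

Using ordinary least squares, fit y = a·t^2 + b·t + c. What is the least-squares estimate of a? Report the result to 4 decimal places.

XᵀX·[a, b, c]ᵀ = Xᵀy reads: 6579·a + 721·b + 87·c = -5704;  721·a + 87·b + 7·c = -612;  87·a + 7·b + 4·c = -80.
(Σt^2·t^2 = 6579, Σt^2·t = 721, Σt^2 = 87, Σt·t = 87, Σt = 7, Σ1 = 4, Σt^2·y = -5704, Σt·y = -612, Σy = -80.)
Inverting the 3×3 Gram matrix, [a, b, c]ᵀ = [-2143/2066, 42379/26858, -2695/13429]ᵀ.

a = -1.0373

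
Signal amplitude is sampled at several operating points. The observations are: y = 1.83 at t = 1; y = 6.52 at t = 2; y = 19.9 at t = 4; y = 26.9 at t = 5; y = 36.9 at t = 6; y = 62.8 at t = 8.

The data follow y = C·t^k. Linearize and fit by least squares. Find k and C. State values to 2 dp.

k = 1.67, C = 1.91

Taking logs, ln y = k·ln t + ln C, so regress ln y on ln t.
Σln t = 7.5601, Σ(ln t)² = 12.5270, Σln y = 16.5102, Σln t·ln y = 25.8179.
Normal system: [[12.5270, 7.5601]; [7.5601, 6]]·[k, ln C]ᵀ = [25.8179, 16.5102]ᵀ.
Δ = 12.5270·6 − (7.5601)² = 18.0074; k = (25.8179·6 − 7.5601·16.5102)/18.0074 = 1.67092, ln C = (12.5270·16.5102 − 7.5601·25.8179)/18.0074 = 0.64632, so C = exp(0.64632) = 1.90850.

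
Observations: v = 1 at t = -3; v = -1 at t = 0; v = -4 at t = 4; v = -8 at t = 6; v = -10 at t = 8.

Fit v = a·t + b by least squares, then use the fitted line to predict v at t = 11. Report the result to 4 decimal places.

Forming MᵀM = [[125, 15]; [15, 5]] and Mᵀv = [-147, -22]ᵀ gives MᵀM·[a, b]ᵀ = Mᵀv.
Eliminating b: 5·(row 1) − 15·(row 2) gives 400·a = 5·(-147) − 15·(-22) = -405, so a = -81/80.
Then b = ((-22) − 15·(-81/80))/5 = -109/80.
At t = 11: v̂ = (-81/80)·(11) + (-109/80)·(1) = -25/2.

v̂ = -12.5000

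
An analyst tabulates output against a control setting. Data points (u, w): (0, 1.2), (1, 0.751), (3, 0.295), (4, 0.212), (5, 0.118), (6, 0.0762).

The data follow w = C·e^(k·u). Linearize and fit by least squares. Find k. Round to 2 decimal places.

k = -0.46

Linearized form: ln w = k·u + ln C. From the 6 transformed points,
Over the data: Σu = 19.0000, Σ(u)² = 87.0000, Σln w = -7.5874, Σu·ln w = -36.2851.
Normal system: [[87.0000, 19.0000]; [19.0000, 6]]·[k, ln C]ᵀ = [-36.2851, -7.5874]ᵀ.
Slope k = (n·Σu·ln w − Σu·Σln w)/(n·Σ(u)² − (Σu)²) = (6·-36.2851 − 19.0000·-7.5874)/161.0000 = -0.45683; ln C = (Σln w − k·Σu)/n = 0.18204.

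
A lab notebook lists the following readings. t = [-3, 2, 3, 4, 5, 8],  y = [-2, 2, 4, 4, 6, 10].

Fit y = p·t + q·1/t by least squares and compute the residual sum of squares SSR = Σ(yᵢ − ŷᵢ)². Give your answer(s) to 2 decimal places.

The normal equations are: 127·p + 6·q = 148;  6·p + (8501/14400)·q = 129/20.
Determinant 127·(8501/14400) − 6² = 561227/14400.
p = (148·(8501/14400) − 6·(129/20))/(561227/14400) = 700868/561227; q = (127·(129/20) − 6·148)/(561227/14400) = -991440/561227.
Residuals: 649670/561227, 216438/561227, 472784/561227, -310704/561227, 61310/561227, 129256/561227; SSR = 1442276/561227.

SSR = 2.57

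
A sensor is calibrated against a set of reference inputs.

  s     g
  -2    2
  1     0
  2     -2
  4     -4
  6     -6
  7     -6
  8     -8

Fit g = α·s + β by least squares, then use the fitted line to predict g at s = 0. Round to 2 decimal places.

From the data, Σs·s = 174, Σs = 26, Σ1 = 7.
And Σs·g = -166, Σg = -24.
So XᵀX·[α, β]ᵀ = Xᵀg: [[174, 26]; [26, 7]]·[α, β]ᵀ = [-166, -24]ᵀ.
Eliminating β: 7·(row 1) − 26·(row 2) gives 542·α = 7·(-166) − 26·(-24) = -538, so α = -269/271.
Then β = ((-24) − 26·(-269/271))/7 = 70/271.
At s = 0: ĝ = (-269/271)·(0) + (70/271)·(1) = 70/271.

ĝ = 0.26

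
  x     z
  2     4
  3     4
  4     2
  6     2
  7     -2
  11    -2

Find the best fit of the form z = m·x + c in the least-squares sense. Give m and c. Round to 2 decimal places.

Compute the Gram sums: Σx·x = 235, Σx = 33, Σ1 = 6.
Moment sums: Σx·z = 4, Σz = 8.
So MᵀM·[m, c]ᵀ = Mᵀz: [[235, 33]; [33, 6]]·[m, c]ᵀ = [4, 8]ᵀ.
Determinant 235·6 − 33² = 321.
m = (4·6 − 33·8)/321 = -80/107; c = (235·8 − 33·4)/321 = 1748/321.

m = -0.75, c = 5.45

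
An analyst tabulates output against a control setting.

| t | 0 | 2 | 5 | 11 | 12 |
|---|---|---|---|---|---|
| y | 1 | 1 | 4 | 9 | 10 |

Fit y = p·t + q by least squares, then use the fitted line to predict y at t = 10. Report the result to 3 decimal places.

Sums needed: Σt·t = 294, Σt = 30, Σ1 = 5.
Right-hand side: Σt·y = 241, Σy = 25.
Eliminating q: 5·(row 1) − 30·(row 2) gives 570·p = 5·241 − 30·25 = 455, so p = 91/114.
Then q = (25 − 30·(91/114))/5 = 4/19.
At t = 10: ŷ = (91/114)·(10) + (4/19)·(1) = 467/57.

ŷ = 8.193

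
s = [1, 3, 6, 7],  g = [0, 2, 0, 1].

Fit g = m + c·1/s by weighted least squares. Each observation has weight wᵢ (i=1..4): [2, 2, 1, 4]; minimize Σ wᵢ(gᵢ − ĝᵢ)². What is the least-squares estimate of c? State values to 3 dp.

c = -1.075

Compute the Gram sums: Σwᵢ·1 = 9, Σwᵢ·1/s = 143/42, Σwᵢ·1/s·1/s = 457/196.
Moment sums: Σwᵢ·g = 8, Σwᵢ·1/s·g = 40/21.
MᵀWM·[m, c]ᵀ = MᵀWg becomes [[9, 143/42]; [143/42, 457/196]]·[m, c]ᵀ = [8, 40/21]ᵀ.
Δ = 9·(457/196) − (143/42)² = 4142/441.
m = (8·(457/196) − (143/42)·(40/21))/(4142/441) = 2683/2071; c = (9·(40/21) − (143/42)·8)/(4142/441) = -2226/2071.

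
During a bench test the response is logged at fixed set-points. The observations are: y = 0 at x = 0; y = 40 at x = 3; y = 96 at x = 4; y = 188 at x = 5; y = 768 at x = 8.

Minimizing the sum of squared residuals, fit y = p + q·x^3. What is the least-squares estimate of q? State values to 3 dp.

Normal-equation sums: Σ1 = 5, Σx^3 = 728, Σx^3·x^3 = 282594.
And Σy = 1092, Σx^3·y = 423940.
AᵀA·[p, q]ᵀ = Aᵀy becomes [[5, 728]; [728, 282594]]·[p, q]ᵀ = [1092, 423940]ᵀ.
Determinant 5·282594 − 728² = 882986.
p = (1092·282594 − 728·423940)/882986 = -1372/33961; q = (5·423940 − 728·1092)/882986 = 662362/441493.

q = 1.500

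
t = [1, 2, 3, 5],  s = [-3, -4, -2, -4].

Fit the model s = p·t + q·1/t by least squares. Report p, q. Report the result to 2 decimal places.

Sums needed: Σt·t = 39, Σt·1/t = 4, Σ1/t·1/t = 1261/900.
And Σt·s = -37, Σ1/t·s = -97/15.
XᵀX·[p, q]ᵀ = Xᵀs becomes [[39, 4]; [4, 1261/900]]·[p, q]ᵀ = [-37, -97/15]ᵀ.
det = 39·(1261/900) − 4² = 11593/300.
p = ((-37)·(1261/900) − 4·(-97/15))/(11593/300) = -23377/34779; q = (39·(-97/15) − 4·(-37))/(11593/300) = -31260/11593.

p = -0.67, q = -2.70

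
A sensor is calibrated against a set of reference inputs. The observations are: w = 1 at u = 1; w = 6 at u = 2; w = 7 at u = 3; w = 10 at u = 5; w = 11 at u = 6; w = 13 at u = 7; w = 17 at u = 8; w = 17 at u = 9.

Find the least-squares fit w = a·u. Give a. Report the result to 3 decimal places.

Forming AᵀA = [[269]] and Aᵀw = [530]ᵀ gives AᵀA·[a]ᵀ = Aᵀw.
Hence a = 530 / 269 ≈ 1.97026.

a = 1.970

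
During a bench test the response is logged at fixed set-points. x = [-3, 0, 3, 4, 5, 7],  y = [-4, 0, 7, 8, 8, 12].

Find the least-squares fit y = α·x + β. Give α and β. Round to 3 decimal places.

α = 1.628, β = 0.827

Sums needed: Σx·x = 108, Σx = 16, Σ1 = 6.
For Aᵀy: Σx·y = 189, Σy = 31.
So AᵀA·[α, β]ᵀ = Aᵀy: [[108, 16]; [16, 6]]·[α, β]ᵀ = [189, 31]ᵀ.
Eliminating β: 6·(row 1) − 16·(row 2) gives 392·α = 6·189 − 16·31 = 638, so α = 319/196.
Then β = (31 − 16·(319/196))/6 = 81/98.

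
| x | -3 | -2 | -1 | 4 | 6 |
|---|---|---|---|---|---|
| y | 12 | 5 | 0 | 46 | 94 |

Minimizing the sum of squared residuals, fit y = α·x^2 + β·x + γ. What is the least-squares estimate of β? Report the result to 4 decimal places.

β = 2.6658

Entries of MᵀM: Σx^2·x^2 = 1650, Σx^2·x = 244, Σx^2 = 66, Σx·x = 66, Σx = 4, Σ1 = 5.
For Mᵀy: Σx^2·y = 4248, Σx·y = 702, Σy = 157.
So MᵀM·[α, β, γ]ᵀ = Mᵀy: [[1650, 244, 66]; [244, 66, 4]; [66, 4, 5]]·[α, β, γ]ᵀ = [4248, 702, 157]ᵀ.
Row-reducing yields α = 33025/15439, β = 41157/15439, γ = 15929/15439.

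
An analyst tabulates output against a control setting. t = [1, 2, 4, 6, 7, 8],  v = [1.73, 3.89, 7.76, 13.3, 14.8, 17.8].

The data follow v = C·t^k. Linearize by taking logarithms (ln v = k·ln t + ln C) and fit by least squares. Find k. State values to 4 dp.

With ln vᵢ as the transformed response and ln tᵢ as the regressor:
XᵀX = [[13.7233, 7.8966]; [7.8966, 6]], rhs = [19.6493, 12.1171]ᵀ  (here Σln t = 7.8966, Σ(ln t)² = 13.7233, Σln v = 12.1171, Σln t·ln v = 19.6493).
Δ = 13.7233·6 − (7.8966)² = 19.9843; k = (19.6493·6 − 7.8966·12.1171)/19.9843 = 1.11151, ln C = (13.7233·12.1171 − 7.8966·19.6493)/19.9843 = 0.55667.

k = 1.1115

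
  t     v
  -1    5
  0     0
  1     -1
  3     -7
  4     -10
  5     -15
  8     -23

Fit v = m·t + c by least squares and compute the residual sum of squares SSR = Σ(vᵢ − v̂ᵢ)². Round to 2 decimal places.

Sums needed: Σt·t = 116, Σt = 20, Σ1 = 7.
Moment sums: Σt·v = -326, Σv = -51.
Normal equations: [[116, 20]; [20, 7]]·[m, c]ᵀ = [-326, -51]ᵀ.
Eliminating c: 7·(row 1) − 20·(row 2) gives 412·m = 7·(-326) − 20·(-51) = -1262, so m = -631/206.
Then c = ((-51) − 20·(-631/206))/7 = 151/103.
Residuals: 97/206, -151/103, 123/206, 149/206, 81/103, -237/206, 4/103; SSR = 535/103.

SSR = 5.19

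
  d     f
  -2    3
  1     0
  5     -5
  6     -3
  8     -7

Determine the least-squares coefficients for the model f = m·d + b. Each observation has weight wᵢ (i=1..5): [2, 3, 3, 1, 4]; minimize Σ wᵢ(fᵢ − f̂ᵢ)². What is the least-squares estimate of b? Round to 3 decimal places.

b = 0.900

Normal-equation sums: Σwᵢ·d·d = 378, Σwᵢ·d = 52, Σwᵢ·1 = 13.
And Σwᵢ·d·f = -329, Σwᵢ·f = -40.
So AᵀWA·[m, b]ᵀ = AᵀWf: [[378, 52]; [52, 13]]·[m, b]ᵀ = [-329, -40]ᵀ.
Eliminating b: 13·(row 1) − 52·(row 2) gives 2210·m = 13·(-329) − 52·(-40) = -2197, so m = -169/170.
Then b = ((-40) − 52·(-169/170))/13 = 994/1105.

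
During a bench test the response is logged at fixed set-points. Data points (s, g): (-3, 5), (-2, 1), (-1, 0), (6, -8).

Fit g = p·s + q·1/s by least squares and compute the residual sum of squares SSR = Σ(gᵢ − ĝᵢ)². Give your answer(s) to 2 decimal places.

XᵀX·[p, q]ᵀ = Xᵀg reads: 50·p + 4·q = -65;  4·p + (25/18)·q = -7/2.
Eliminating q: (25/18)·(row 1) − 4·(row 2) gives (481/9)·p = (25/18)·(-65) − 4·(-7/2) = -1373/18, so p = -1373/962.
Then q = ((-7/2) − 4·(-1373/962))/(25/18) = 765/481.
Residuals: 1201/962, -1019/962, 157/962, 287/962; SSR = 1345/481.

SSR = 2.80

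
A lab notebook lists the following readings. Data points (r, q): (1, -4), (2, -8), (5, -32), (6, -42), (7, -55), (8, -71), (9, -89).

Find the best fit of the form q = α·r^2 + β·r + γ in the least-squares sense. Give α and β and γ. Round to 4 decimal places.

Entries of MᵀM: Σr^2·r^2 = 14996, Σr^2·r = 1934, Σr^2 = 260, Σr·r = 260, Σr = 38, Σ1 = 7.
Moment sums: Σr^2·q = -16796, Σr·q = -2186, Σq = -301.
Solving the 3×3 system (Gaussian elimination) gives α = -1100/1141, β = -1024/1141, γ = -2647/1141.

α = -0.9641, β = -0.8975, γ = -2.3199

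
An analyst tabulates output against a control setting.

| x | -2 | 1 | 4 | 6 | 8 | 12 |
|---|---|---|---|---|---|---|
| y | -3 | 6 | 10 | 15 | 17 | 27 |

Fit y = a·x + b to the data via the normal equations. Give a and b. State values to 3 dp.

a = 2.035, b = 2.166

AᵀA·[a, b]ᵀ = Aᵀy reads: 265·a + 29·b = 602;  29·a + 6·b = 72.
Eliminating b: 6·(row 1) − 29·(row 2) gives 749·a = 6·602 − 29·72 = 1524, so a = 1524/749.
Then b = (72 − 29·(1524/749))/6 = 1622/749.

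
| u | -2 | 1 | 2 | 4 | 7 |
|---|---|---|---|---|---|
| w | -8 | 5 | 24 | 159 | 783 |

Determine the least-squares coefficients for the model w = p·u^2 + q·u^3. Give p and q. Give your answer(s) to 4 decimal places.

XᵀX·[p, q]ᵀ = Xᵀw reads: 2690·p + 17832·q = 40980;  17832·p + 121874·q = 279006.
Eliminating q: 121874·(row 1) − 17832·(row 2) gives 9860836·p = 121874·40980 − 17832·279006 = 19161528, so p = 4790382/2465209.
Then q = (279006 − 17832·(4790382/2465209))/121874 = 4942695/2465209.

p = 1.9432, q = 2.0050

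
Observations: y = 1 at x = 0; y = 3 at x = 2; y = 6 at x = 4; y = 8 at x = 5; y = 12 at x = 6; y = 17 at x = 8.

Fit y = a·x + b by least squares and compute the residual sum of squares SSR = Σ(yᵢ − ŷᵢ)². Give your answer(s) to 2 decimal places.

SSR = 9.49

From the data, Σx·x = 145, Σx = 25, Σ1 = 6.
For Mᵀy: Σx·y = 278, Σy = 47.
So MᵀM·[a, b]ᵀ = Mᵀy: [[145, 25]; [25, 6]]·[a, b]ᵀ = [278, 47]ᵀ.
Δ = 145·6 − 25² = 245.
a = (278·6 − 25·47)/245 = 493/245; b = (145·47 − 25·278)/245 = -27/49.
Residuals: 76/49, -116/245, -367/245, -74/49, 117/245, 356/245; SSR = 2326/245.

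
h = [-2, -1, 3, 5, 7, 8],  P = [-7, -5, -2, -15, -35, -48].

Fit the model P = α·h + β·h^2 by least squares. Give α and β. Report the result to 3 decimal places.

α = 2.105, β = -1.013

The normal equations are: 152·α + 998·β = -691;  998·α + 7220·β = -5213.
(Σh·h = 152, Σh·h^2 = 998, Σh^2·h^2 = 7220, Σh·P = -691, Σh^2·P = -5213.)
Δ = 152·7220 − 998² = 101436.
α = ((-691)·7220 − 998·(-5213))/101436 = 106777/50718; β = (152·(-5213) − 998·(-691))/101436 = -51379/50718.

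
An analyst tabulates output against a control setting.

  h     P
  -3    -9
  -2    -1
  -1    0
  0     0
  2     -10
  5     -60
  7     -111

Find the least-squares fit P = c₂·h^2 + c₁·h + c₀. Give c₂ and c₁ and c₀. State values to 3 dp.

c₂ = -1.939, c₁ = -2.420, c₀ = 0.960

Compute the Gram sums: Σh^2·h^2 = 3140, Σh^2·h = 440, Σh^2 = 92, Σh·h = 92, Σh = 8, Σ1 = 7.
And Σh^2·P = -7064, Σh·P = -1068, ΣP = -191.
Normal equations: [[3140, 440, 92]; [440, 92, 8]; [92, 8, 7]]·[c₂, c₁, c₀]ᵀ = [-7064, -1068, -191]ᵀ.
Inverting the 3×3 Gram matrix, [c₂, c₁, c₀]ᵀ = [-40589/20937, -50677/20937, 6697/6979]ᵀ.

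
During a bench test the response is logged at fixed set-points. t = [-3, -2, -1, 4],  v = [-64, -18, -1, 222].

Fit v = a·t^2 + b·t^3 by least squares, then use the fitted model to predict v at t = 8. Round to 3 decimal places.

From the data, Σt^2·t^2 = 354, Σt^2·t^3 = 748, Σt^3·t^3 = 4890.
Right-hand side: Σt^2·v = 2903, Σt^3·v = 16081.
So MᵀM·[a, b]ᵀ = Mᵀv: [[354, 748]; [748, 4890]]·[a, b]ᵀ = [2903, 16081]ᵀ.
Eliminating b: 4890·(row 1) − 748·(row 2) gives 1171556·a = 4890·2903 − 748·16081 = 2167082, so a = 1083541/585778.
Then b = (16081 − 748·(1083541/585778))/4890 = 1760615/585778.
At t = 8: v̂ = (1083541/585778)·(64) + (1760615/585778)·(512) = 485390752/292889.

v̂ = 1657.252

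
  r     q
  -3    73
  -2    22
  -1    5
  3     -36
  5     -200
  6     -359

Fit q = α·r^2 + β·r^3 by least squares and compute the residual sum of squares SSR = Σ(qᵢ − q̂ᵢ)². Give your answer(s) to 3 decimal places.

SSR = 6.305

MᵀM·[α, β]ᵀ = Mᵀq reads: 2100·α + 10868·β = -17498;  10868·α + 63804·β = -105668.
(Σr^2·r^2 = 2100, Σr^2·r^3 = 10868, Σr^3·r^3 = 63804, Σr^2·q = -17498, Σr^3·q = -105668.)
Determinant 2100·63804 − 10868² = 15874976.
α = ((-17498)·63804 − 10868·(-105668))/15874976 = 307283/152644; β = (2100·(-105668) − 10868·(-17498))/15874976 = -3966817/1984372.
Residuals: 901493/992186, -1014267/496093, 490091/496093, -71361/496093, -444625/992186, 158620/496093; SSR = 6255983/992186.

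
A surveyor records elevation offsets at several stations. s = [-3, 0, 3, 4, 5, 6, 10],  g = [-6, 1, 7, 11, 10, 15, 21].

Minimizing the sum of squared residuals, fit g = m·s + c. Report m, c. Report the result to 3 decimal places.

Compute the Gram sums: Σs·s = 195, Σs = 25, Σ1 = 7.
For Xᵀg: Σs·g = 433, Σg = 59.
Determinant 195·7 − 25² = 740.
m = (433·7 − 25·59)/740 = 389/185; c = (195·59 − 25·433)/740 = 34/37.

m = 2.103, c = 0.919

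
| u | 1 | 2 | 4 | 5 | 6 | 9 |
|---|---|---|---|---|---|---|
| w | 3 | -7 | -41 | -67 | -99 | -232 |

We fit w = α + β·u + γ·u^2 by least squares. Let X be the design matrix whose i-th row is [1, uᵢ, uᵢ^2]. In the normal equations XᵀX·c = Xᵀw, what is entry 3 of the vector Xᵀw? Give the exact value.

Entry 3 ↔ basis u^2, so (Xᵀw)_{3} = Σᵢ (u^2)·wᵢ = (1)·(3) + (4)·(-7) + (16)·(-41) + (25)·(-67) + (36)·(-99) + (81)·(-232) = -24712.

-24712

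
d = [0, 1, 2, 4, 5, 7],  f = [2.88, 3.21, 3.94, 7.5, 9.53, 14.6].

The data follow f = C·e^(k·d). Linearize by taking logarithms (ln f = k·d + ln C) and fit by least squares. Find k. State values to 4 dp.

Let Y = ln f. Fitting Y = k·d + ln C by least squares:
Over the data: Σd = 19.0000, Σ(d)² = 95.0000, Σln f = 10.5456, Σd·ln f = 42.0076.
Normal system: [[95.0000, 19.0000]; [19.0000, 6]]·[k, ln C]ᵀ = [42.0076, 10.5456]ᵀ.
Slope k = (n·Σd·ln f − Σd·Σln f)/(n·Σ(d)² − (Σd)²) = (6·42.0076 − 19.0000·10.5456)/209.0000 = 0.24727; ln C = (Σln f − k·Σd)/n = 0.97459.

k = 0.2473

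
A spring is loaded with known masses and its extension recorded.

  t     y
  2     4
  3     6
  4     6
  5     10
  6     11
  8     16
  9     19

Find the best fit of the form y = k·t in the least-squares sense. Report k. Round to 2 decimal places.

Entries of MᵀM: Σt·t = 235.
Right-hand side: Σt·y = 465.
MᵀM·[k]ᵀ = Mᵀy becomes [[235]]·[k]ᵀ = [465]ᵀ.
k = 465/235 = 1.97872.

k = 1.98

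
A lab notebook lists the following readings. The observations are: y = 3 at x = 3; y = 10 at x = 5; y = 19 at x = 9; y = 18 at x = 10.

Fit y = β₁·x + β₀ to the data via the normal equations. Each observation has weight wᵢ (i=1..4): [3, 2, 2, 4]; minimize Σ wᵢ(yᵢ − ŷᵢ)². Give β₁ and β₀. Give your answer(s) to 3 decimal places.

Compute the Gram sums: Σwᵢ·x·x = 639, Σwᵢ·x = 77, Σwᵢ·1 = 11.
And Σwᵢ·x·y = 1189, Σwᵢ·y = 139.
So MᵀWM·[β₁, β₀]ᵀ = MᵀWy: [[639, 77]; [77, 11]]·[β₁, β₀]ᵀ = [1189, 139]ᵀ.
det = 639·11 − 77² = 1100.
β₁ = (1189·11 − 77·139)/1100 = 54/25; β₀ = (639·139 − 77·1189)/1100 = -683/275.

β₁ = 2.160, β₀ = -2.484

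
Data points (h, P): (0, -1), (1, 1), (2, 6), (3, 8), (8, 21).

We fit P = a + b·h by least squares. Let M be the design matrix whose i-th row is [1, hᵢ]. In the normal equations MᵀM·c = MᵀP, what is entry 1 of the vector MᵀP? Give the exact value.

Entry 1 ↔ basis 1, so (MᵀP)_{1} = Σᵢ Pᵢ = (1)·(-1) + (1)·(1) + (1)·(6) + (1)·(8) + (1)·(21) = 35.

35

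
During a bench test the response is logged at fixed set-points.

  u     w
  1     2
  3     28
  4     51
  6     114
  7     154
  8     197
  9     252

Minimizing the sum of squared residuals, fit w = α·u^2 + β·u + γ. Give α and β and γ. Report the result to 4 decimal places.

α = 2.9589, β = 1.5649, γ = -2.7056

From the data, Σu^2·u^2 = 14692, Σu^2·u = 1892, Σu^2 = 256, Σu·u = 256, Σu = 38, Σ1 = 7.
And Σu^2·w = 45740, Σu·w = 5896, Σw = 798.
Normal equations: [[14692, 1892, 256]; [1892, 256, 38]; [256, 38, 7]]·[α, β, γ]ᵀ = [45740, 5896, 798]ᵀ.
Solving the 3×3 system (Gaussian elimination) gives α = 1367/462, β = 241/154, γ = -625/231.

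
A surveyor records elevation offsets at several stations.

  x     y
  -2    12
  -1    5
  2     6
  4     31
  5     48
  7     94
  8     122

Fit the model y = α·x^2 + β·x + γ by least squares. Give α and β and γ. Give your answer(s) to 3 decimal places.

α = 2.012, β = -0.971, γ = 1.764

Entries of MᵀM: Σx^2·x^2 = 7411, Σx^2·x = 1043, Σx^2 = 163, Σx·x = 163, Σx = 23, Σ1 = 7.
Right-hand side: Σx^2·y = 14187, Σx·y = 1981, Σy = 318.
MᵀM·[α, β, γ]ᵀ = Mᵀy becomes [[7411, 1043, 163]; [1043, 163, 23]; [163, 23, 7]]·[α, β, γ]ᵀ = [14187, 1981, 318]ᵀ.
Row-reducing yields α = 68791/34188, β = -299/308, γ = 30157/17094.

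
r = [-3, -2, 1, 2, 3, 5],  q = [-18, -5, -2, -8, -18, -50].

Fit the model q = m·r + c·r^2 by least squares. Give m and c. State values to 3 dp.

Entries of AᵀA: Σr·r = 52, Σr·r^2 = 126, Σr^2·r^2 = 820.
Right-hand side: Σr·q = -258, Σr^2·q = -1628.
AᵀA·[m, c]ᵀ = Aᵀq becomes [[52, 126]; [126, 820]]·[m, c]ᵀ = [-258, -1628]ᵀ.
det = 52·820 − 126² = 26764.
m = ((-258)·820 − 126·(-1628))/26764 = -1608/6691; c = (52·(-1628) − 126·(-258))/26764 = -13037/6691.

m = -0.240, c = -1.948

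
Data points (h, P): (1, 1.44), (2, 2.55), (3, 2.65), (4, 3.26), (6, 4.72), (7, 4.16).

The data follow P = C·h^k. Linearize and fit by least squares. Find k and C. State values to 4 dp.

k = 0.5677, C = 1.5191

With ln Pᵢ as the transformed response and ln hᵢ as the regressor:
Σln h = 6.9157, Σ(ln h)² = 10.6062, Σln P = 6.4343, Σln h·ln P = 8.9121.
Equations: 10.6062·k + 6.9157·ln C = 8.9121;  6.9157·k + 6·ln C = 6.4343.
Δ = 10.6062·6 − (6.9157)² = 15.8099; k = (8.9121·6 − 6.9157·6.4343)/15.8099 = 0.56766, ln C = (10.6062·6.4343 − 6.9157·8.9121)/15.8099 = 0.41810, so C = exp(0.41810) = 1.51907.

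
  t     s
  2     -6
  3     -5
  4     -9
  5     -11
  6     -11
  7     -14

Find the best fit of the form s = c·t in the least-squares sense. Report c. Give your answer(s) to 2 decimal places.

c = -2.03

With design matrix M, MᵀM = [[139]] and Mᵀs = [-282]ᵀ.
c = (-282)/139 = -2.02878.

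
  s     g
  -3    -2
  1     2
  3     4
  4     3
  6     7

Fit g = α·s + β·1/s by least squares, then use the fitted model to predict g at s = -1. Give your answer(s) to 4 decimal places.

The normal system XᵀX·[α, β]ᵀ = Xᵀg is [[71, 5]; [5, 21/16]]·[α, β]ᵀ = [74, 71/12]ᵀ.
det = 71·(21/16) − 5² = 1091/16.
α = (74·(21/16) − 5·(71/12))/(1091/16) = 3242/3273; β = (71·(71/12) − 5·74)/(1091/16) = 2404/3273.
At s = -1: ĝ = (3242/3273)·(-1) + (2404/3273)·(-1) = -1882/1091.

ĝ = -1.7250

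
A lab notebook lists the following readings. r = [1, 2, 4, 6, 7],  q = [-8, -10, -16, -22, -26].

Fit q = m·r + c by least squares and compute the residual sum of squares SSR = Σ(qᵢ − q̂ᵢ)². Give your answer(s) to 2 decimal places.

MᵀM·[m, c]ᵀ = Mᵀq reads: 106·m + 20·c = -406;  20·m + 5·c = -82.
(Σr·r = 106, Σr = 20, Σ1 = 5, Σr·q = -406, Σq = -82.)
Determinant 106·5 − 20² = 130.
m = ((-406)·5 − 20·(-82))/130 = -3; c = (106·(-82) − 20·(-406))/130 = -22/5.
Residuals: -3/5, 2/5, 2/5, 2/5, -3/5; SSR = 6/5.

SSR = 1.20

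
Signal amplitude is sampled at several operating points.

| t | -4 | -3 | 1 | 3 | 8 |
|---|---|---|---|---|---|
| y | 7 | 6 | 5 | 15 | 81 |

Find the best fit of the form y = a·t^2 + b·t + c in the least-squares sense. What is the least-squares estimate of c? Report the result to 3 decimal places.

Normal-equation sums: Σt^2·t^2 = 4515, Σt^2·t = 449, Σt^2 = 99, Σt·t = 99, Σt = 5, Σ1 = 5.
And Σt^2·y = 5490, Σt·y = 652, Σy = 114.
AᵀA·[a, b, c]ᵀ = Aᵀy becomes [[4515, 449, 99]; [449, 99, 5]; [99, 5, 5]]·[a, b, c]ᵀ = [5490, 652, 114]ᵀ.
Solving the 3×3 system (Gaussian elimination) gives a = 144479/147064, b = 303753/147064, c = 94311/73532.

c = 1.283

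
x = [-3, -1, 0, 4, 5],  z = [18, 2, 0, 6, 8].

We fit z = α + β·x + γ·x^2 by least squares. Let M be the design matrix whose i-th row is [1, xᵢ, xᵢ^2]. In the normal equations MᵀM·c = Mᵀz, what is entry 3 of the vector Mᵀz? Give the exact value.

460

Entry 3 ↔ basis x^2, so (Mᵀz)_{3} = Σᵢ (x^2)·zᵢ = (9)·(18) + (1)·(2) + (0)·(0) + (16)·(6) + (25)·(8) = 460.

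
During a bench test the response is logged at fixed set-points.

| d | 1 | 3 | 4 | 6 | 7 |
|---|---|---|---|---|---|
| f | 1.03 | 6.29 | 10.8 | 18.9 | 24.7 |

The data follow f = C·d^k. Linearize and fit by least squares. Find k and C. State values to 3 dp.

Linearized form: ln f = k·ln d + ln C. From the 5 transformed points,
Σln d = 6.2226, Σ(ln d)² = 10.1257, Σln f = 10.3940, Σln d·ln f = 16.8255.
Equations: 10.1257·k + 6.2226·ln C = 16.8255;  6.2226·k + 5·ln C = 10.3940.
Slope k = (n·Σln d·ln f − Σln d·Σln f)/(n·Σ(ln d)² − (Σln d)²) = (5·16.8255 − 6.2226·10.3940)/11.9082 = 1.63331; ln C = (Σln f − k·Σln d)/n = 0.04613, so C = exp(0.04613) = 1.04721.

k = 1.633, C = 1.047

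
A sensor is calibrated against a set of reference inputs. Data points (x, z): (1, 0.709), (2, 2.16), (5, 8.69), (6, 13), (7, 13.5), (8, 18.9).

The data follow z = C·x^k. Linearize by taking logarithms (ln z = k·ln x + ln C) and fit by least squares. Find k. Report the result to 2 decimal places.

k = 1.56

With ln zᵢ as the transformed response and ln xᵢ as the regressor:
Σln x = 8.1197, Σ(ln x)² = 14.3918, Σln z = 10.6952, Σln x·ln z = 19.7859.
Equations: 14.3918·k + 8.1197·ln C = 19.7859;  8.1197·k + 6·ln C = 10.6952.
Slope k = (n·Σln x·ln z − Σln x·Σln z)/(n·Σ(ln x)² − (Σln x)²) = (6·19.7859 − 8.1197·10.6952)/20.4213 = 1.56080; ln C = (Σln z − k·Σln x)/n = -0.32968.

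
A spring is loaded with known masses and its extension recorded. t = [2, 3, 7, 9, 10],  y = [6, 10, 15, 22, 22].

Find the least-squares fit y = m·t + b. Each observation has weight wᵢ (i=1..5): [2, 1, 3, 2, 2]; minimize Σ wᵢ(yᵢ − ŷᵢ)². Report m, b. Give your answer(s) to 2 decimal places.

The normal system MᵀWM·[m, b]ᵀ = MᵀWy is [[526, 66]; [66, 10]]·[m, b]ᵀ = [1205, 155]ᵀ.
Δ = 526·10 − 66² = 904.
m = (1205·10 − 66·155)/904 = 455/226; b = (526·155 − 66·1205)/904 = 250/113.

m = 2.01, b = 2.21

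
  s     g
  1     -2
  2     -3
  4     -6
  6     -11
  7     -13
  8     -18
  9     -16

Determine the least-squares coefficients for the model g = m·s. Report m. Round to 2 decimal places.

m = -1.90

Forming AᵀA = [[251]] and Aᵀg = [-477]ᵀ gives AᵀA·[m]ᵀ = Aᵀg.
Hence m = -477 / 251 ≈ -1.9004.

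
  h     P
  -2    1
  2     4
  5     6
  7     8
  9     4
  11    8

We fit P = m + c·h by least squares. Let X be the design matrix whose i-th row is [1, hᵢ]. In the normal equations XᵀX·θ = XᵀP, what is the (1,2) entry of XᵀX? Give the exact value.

Row 1 ↔ basis 1, column 2 ↔ basis h, so (XᵀX)_{1,2} = Σᵢ h = (1)·(-2) + (1)·(2) + (1)·(5) + (1)·(7) + (1)·(9) + (1)·(11) = 32.

32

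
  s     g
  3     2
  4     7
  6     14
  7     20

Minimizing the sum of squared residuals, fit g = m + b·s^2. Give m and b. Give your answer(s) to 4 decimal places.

AᵀA·[m, b]ᵀ = Aᵀg reads: 4·m + 110·b = 43;  110·m + 4034·b = 1614.
Eliminating b: 4034·(row 1) − 110·(row 2) gives 4036·m = 4034·43 − 110·1614 = -4078, so m = -2039/2018.
Then b = (1614 − 110·(-2039/2018))/4034 = 863/2018.

m = -1.0104, b = 0.4277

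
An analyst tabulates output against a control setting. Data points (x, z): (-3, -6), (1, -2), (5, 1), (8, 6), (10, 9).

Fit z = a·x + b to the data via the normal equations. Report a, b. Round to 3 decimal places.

a = 1.132, b = -3.153

Sums needed: Σx·x = 199, Σx = 21, Σ1 = 5.
For Mᵀz: Σx·z = 159, Σz = 8.
det = 199·5 − 21² = 554.
a = (159·5 − 21·8)/554 = 627/554; b = (199·8 − 21·159)/554 = -1747/554.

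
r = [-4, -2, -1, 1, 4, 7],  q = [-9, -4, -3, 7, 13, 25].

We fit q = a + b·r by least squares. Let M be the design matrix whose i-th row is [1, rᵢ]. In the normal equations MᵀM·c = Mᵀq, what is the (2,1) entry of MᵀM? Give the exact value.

5

Row 2 ↔ basis r, column 1 ↔ basis 1, so (MᵀM)_{2,1} = Σᵢ r = (-4)·(1) + (-2)·(1) + (-1)·(1) + (1)·(1) + (4)·(1) + (7)·(1) = 5.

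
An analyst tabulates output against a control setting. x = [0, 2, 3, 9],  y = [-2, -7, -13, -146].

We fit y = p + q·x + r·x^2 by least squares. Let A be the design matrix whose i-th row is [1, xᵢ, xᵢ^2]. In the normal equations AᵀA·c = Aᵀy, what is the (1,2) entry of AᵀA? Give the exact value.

Row 1 ↔ basis 1, column 2 ↔ basis x, so (AᵀA)_{1,2} = Σᵢ x = (1)·(0) + (1)·(2) + (1)·(3) + (1)·(9) = 14.

14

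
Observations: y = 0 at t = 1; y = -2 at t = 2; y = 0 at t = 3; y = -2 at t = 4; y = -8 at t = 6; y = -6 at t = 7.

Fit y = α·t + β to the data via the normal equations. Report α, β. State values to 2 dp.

Compute the Gram sums: Σt·t = 115, Σt = 23, Σ1 = 6.
Right-hand side: Σt·y = -102, Σy = -18.
MᵀM·[α, β]ᵀ = Mᵀy becomes [[115, 23]; [23, 6]]·[α, β]ᵀ = [-102, -18]ᵀ.
det = 115·6 − 23² = 161.
α = ((-102)·6 − 23·(-18))/161 = -198/161; β = (115·(-18) − 23·(-102))/161 = 12/7.

α = -1.23, β = 1.71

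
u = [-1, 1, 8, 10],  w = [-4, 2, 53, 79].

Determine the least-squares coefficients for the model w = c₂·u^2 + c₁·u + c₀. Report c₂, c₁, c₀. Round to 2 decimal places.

The normal system XᵀX·[c₂, c₁, c₀]ᵀ = Xᵀw is [[14098, 1512, 166]; [1512, 166, 18]; [166, 18, 4]]·[c₂, c₁, c₀]ᵀ = [11290, 1220, 130]ᵀ.
Row-reducing yields c₂ = 5/9, c₁ = 42/17, c₀ = -256/153.

c₂ = 0.56, c₁ = 2.47, c₀ = -1.67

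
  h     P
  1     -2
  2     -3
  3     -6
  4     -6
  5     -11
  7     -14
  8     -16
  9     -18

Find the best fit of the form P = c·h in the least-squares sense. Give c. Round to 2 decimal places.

c = -1.98

XᵀX·[c]ᵀ = XᵀP reads: 249·c = -493.
(Σh·h = 249, Σh·P = -493.)
c = (-493)/249 = -1.97992.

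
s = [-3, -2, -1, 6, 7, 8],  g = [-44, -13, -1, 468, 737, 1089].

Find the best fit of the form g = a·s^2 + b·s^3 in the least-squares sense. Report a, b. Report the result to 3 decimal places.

a = 1.036, b = 1.998

With design matrix A, AᵀA = [[7891, 57075]; [57075, 427243]] and Aᵀg = [122208, 912740]ᵀ.
Eliminating b: 427243·(row 1) − 57075·(row 2) gives 113818888·a = 427243·122208 − 57075·912740 = 117877044, so a = 29469261/28454722.
Then b = (912740 − 57075·(29469261/28454722))/427243 = 56852435/28454722.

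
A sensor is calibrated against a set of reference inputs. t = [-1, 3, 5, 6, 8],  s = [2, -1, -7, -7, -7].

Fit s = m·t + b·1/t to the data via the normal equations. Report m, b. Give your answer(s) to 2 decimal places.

m = -1.00, b = -0.66

Normal-equation sums: Σt·t = 135, Σt·1/t = 5, Σ1/t·1/t = 17201/14400.
Moment sums: Σt·s = -138, Σ1/t·s = -231/40.
Normal equations: [[135, 5]; [5, 17201/14400]]·[m, b]ᵀ = [-138, -231/40]ᵀ.
Eliminating b: (17201/14400)·(row 1) − 5·(row 2) gives (43603/320)·m = (17201/14400)·(-138) − 5·(-231/40) = -326323/2400, so m = -652646/654045.
Then b = ((-231/40) − 5·(-652646/654045))/(17201/14400) = -28680/43603.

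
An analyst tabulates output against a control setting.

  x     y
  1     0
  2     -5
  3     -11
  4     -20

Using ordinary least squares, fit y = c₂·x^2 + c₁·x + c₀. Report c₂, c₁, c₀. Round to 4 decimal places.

c₂ = -1.0000, c₁ = -1.6000, c₀ = 2.5000

Compute the Gram sums: Σx^2·x^2 = 354, Σx^2·x = 100, Σx^2 = 30, Σx·x = 30, Σx = 10, Σ1 = 4.
Right-hand side: Σx^2·y = -439, Σx·y = -123, Σy = -36.
AᵀA·[c₂, c₁, c₀]ᵀ = Aᵀy becomes [[354, 100, 30]; [100, 30, 10]; [30, 10, 4]]·[c₂, c₁, c₀]ᵀ = [-439, -123, -36]ᵀ.
Solving the 3×3 system (Gaussian elimination) gives c₂ = -1, c₁ = -8/5, c₀ = 5/2.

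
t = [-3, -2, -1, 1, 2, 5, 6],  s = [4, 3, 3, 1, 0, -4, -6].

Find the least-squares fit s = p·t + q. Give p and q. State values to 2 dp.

p = -1.09, q = 1.39

Normal-equation sums: Σt·t = 80, Σt = 8, Σ1 = 7.
And Σt·s = -76, Σs = 1.
XᵀX·[p, q]ᵀ = Xᵀs becomes [[80, 8]; [8, 7]]·[p, q]ᵀ = [-76, 1]ᵀ.
det = 80·7 − 8² = 496.
p = ((-76)·7 − 8·1)/496 = -135/124; q = (80·1 − 8·(-76))/496 = 43/31.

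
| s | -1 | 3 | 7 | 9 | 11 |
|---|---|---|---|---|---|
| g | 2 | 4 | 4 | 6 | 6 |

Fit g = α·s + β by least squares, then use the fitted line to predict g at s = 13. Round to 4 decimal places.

Entries of XᵀX: Σs·s = 261, Σs = 29, Σ1 = 5.
And Σs·g = 158, Σg = 22.
Normal equations: [[261, 29]; [29, 5]]·[α, β]ᵀ = [158, 22]ᵀ.
Eliminating β: 5·(row 1) − 29·(row 2) gives 464·α = 5·158 − 29·22 = 152, so α = 19/58.
Then β = (22 − 29·(19/58))/5 = 5/2.
At s = 13: ĝ = (19/58)·(13) + (5/2)·(1) = 196/29.

ĝ = 6.7586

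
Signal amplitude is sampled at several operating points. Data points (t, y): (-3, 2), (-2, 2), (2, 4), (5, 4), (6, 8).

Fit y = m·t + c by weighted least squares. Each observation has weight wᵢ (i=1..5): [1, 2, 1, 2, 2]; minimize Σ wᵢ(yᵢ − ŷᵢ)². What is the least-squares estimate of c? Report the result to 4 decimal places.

c = 3.1018

The normal system MᵀWM·[m, c]ᵀ = MᵀWy is [[143, 17]; [17, 8]]·[m, c]ᵀ = [130, 34]ᵀ.
Eliminating c: 8·(row 1) − 17·(row 2) gives 855·m = 8·130 − 17·34 = 462, so m = 154/285.
Then c = (34 − 17·(154/285))/8 = 884/285.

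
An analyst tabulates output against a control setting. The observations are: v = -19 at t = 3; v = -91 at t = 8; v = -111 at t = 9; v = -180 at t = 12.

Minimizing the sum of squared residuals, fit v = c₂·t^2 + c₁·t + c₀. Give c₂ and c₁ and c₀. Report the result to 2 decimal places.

Entries of AᵀA: Σt^2·t^2 = 31474, Σt^2·t = 2996, Σt^2 = 298, Σt·t = 298, Σt = 32, Σ1 = 4.
For Aᵀv: Σt^2·v = -40906, Σt·v = -3944, Σv = -401.
Row-reducing yields c₂ = -4297/4974, c₁ = -12275/2487, c₀ = 5961/1658.

c₂ = -0.86, c₁ = -4.94, c₀ = 3.60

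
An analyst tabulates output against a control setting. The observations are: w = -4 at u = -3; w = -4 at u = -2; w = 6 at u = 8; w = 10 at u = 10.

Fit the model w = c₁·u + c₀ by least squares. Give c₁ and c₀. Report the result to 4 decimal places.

With design matrix X, XᵀX = [[177, 13]; [13, 4]] and Xᵀw = [168, 8]ᵀ.
Δ = 177·4 − 13² = 539.
c₁ = (168·4 − 13·8)/539 = 568/539; c₀ = (177·8 − 13·168)/539 = -768/539.

c₁ = 1.0538, c₀ = -1.4249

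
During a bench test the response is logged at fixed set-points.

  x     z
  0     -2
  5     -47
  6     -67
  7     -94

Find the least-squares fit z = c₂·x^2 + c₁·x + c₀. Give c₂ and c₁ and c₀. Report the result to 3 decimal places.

c₂ = -2.099, c₁ = 1.613, c₀ = -2.026

Setting ∂/∂c₂ … = 0 gives: 4322·c₂ + 684·c₁ + 110·c₀ = -8193;  684·c₂ + 110·c₁ + 18·c₀ = -1295;  110·c₂ + 18·c₁ + 4·c₀ = -210.
Solving the 3×3 system (Gaussian elimination) gives c₂ = -993/473, c₁ = 763/473, c₀ = -1917/946.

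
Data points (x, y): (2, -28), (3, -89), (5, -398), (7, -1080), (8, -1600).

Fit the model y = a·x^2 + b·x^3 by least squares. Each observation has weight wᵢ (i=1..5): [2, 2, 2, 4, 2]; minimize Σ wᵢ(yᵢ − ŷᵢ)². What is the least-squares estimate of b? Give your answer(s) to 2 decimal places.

Compute the Gram sums: Σwᵢ·x^2·x^2 = 19240, Σwᵢ·x^2·x^3 = 139564, Σwᵢ·x^3·x^3 = 1027720.
For MᵀWy: Σwᵢ·x^2·y = -438206, Σwᵢ·x^3·y = -3224914.
MᵀWM·[a, b]ᵀ = MᵀWy becomes [[19240, 139564]; [139564, 1027720]]·[a, b]ᵀ = [-438206, -3224914]ᵀ.
Eliminating b: 1027720·(row 1) − 139564·(row 2) gives 295222704·a = 1027720·(-438206) − 139564·(-3224914) = -271172824, so a = -33896603/36902838.
Then b = ((-3224914) − 139564·(-33896603/36902838))/1027720 = -3005281/997374.

b = -3.01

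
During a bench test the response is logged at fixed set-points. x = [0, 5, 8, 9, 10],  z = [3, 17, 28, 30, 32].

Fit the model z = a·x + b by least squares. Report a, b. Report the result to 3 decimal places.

a = 2.991, b = 2.859

Sums needed: Σx·x = 270, Σx = 32, Σ1 = 5.
Moment sums: Σx·z = 899, Σz = 110.
So MᵀM·[a, b]ᵀ = Mᵀz: [[270, 32]; [32, 5]]·[a, b]ᵀ = [899, 110]ᵀ.
Eliminating b: 5·(row 1) − 32·(row 2) gives 326·a = 5·899 − 32·110 = 975, so a = 975/326.
Then b = (110 − 32·(975/326))/5 = 466/163.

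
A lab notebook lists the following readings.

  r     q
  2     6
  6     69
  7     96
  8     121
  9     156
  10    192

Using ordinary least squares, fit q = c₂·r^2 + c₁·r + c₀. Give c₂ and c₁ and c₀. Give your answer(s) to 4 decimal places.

c₂ = 1.8555, c₁ = 0.9483, c₀ = -3.2590

The normal system MᵀM·[c₂, c₁, c₀]ᵀ = Mᵀq is [[24370, 2808, 334]; [2808, 334, 42]; [334, 42, 6]]·[c₂, c₁, c₀]ᵀ = [46792, 5390, 640]ᵀ.
Row-reducing yields c₂ = 2837/1529, c₁ = 1450/1529, c₀ = -453/139.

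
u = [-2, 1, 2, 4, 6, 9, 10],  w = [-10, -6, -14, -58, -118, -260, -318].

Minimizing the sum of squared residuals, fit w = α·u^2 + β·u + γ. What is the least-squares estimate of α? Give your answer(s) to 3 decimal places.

MᵀM·[α, β, γ]ᵀ = Mᵀw reads: 18146·α + 2010·β + 242·γ = -58138;  2010·α + 242·β + 30·γ = -6474;  242·α + 30·β + 7·γ = -784.
(Σu^2·u^2 = 18146, Σu^2·u = 2010, Σu^2 = 242, Σu·u = 242, Σu = 30, Σ1 = 7, Σu^2·w = -58138, Σu·w = -6474, Σw = -784.)
Row-reducing yields α = -107333/35623, β = -57396/35623, γ = -4734/5089.

α = -3.013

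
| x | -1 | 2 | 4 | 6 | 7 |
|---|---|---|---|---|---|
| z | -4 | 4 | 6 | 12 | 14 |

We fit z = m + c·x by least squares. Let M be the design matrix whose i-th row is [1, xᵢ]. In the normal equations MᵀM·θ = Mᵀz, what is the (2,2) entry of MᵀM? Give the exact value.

Row 2 ↔ basis x, column 2 ↔ basis x, so (MᵀM)_{2,2} = Σᵢ (x)·(x) = (-1)·(-1) + (2)·(2) + (4)·(4) + (6)·(6) + (7)·(7) = 106.

106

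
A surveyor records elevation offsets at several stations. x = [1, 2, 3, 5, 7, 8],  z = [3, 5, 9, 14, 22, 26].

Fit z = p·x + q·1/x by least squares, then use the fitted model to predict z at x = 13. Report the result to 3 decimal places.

ẑ = 40.710

Forming AᵀA = [[152, 6]; [6, 1014049/705600]] and Aᵀz = [472, 2477/140]ᵀ gives AᵀA·[p, q]ᵀ = Aᵀz.
Eliminating q: (1014049/705600)·(row 1) − 6·(row 2) gives (16091731/88200)·p = (1014049/705600)·472 − 6·(2477/140) = 50465831/88200, so p = 50465831/16091731.
Then q = ((2477/140) − 6·(50465831/16091731))/(1014049/705600) = -12584880/16091731.
At x = 13: ẑ = (50465831/16091731)·(13) + (-12584880/16091731)·(1/13) = 8516140559/209192503.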